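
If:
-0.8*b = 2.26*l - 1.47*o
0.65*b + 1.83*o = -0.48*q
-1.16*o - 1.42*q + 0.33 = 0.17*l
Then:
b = 2.12471003684961*q - 0.645193832713658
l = 0.37744728426198 - 1.41359251756797*q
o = 0.229167208340917 - 1.01697351035642*q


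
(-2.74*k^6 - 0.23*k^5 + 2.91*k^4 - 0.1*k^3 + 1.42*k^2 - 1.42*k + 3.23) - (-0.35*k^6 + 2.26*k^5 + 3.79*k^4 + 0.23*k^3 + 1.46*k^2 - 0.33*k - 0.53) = -2.39*k^6 - 2.49*k^5 - 0.88*k^4 - 0.33*k^3 - 0.04*k^2 - 1.09*k + 3.76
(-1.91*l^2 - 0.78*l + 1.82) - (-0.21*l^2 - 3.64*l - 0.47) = -1.7*l^2 + 2.86*l + 2.29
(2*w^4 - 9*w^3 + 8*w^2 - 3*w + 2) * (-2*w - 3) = -4*w^5 + 12*w^4 + 11*w^3 - 18*w^2 + 5*w - 6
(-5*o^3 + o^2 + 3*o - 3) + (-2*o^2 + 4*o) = -5*o^3 - o^2 + 7*o - 3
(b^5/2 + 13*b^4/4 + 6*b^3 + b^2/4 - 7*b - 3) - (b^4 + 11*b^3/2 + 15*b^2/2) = b^5/2 + 9*b^4/4 + b^3/2 - 29*b^2/4 - 7*b - 3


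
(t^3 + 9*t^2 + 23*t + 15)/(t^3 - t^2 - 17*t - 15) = (t + 5)/(t - 5)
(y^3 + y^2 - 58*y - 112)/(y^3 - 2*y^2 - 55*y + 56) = (y + 2)/(y - 1)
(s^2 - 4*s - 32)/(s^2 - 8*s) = (s + 4)/s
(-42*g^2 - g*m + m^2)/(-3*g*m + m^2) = (42*g^2 + g*m - m^2)/(m*(3*g - m))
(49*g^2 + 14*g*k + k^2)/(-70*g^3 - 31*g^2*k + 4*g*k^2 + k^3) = (-7*g - k)/(10*g^2 + 3*g*k - k^2)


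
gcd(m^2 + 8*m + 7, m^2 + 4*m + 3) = m + 1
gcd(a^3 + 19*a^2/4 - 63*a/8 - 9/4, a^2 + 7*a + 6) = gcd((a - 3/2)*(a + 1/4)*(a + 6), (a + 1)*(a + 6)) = a + 6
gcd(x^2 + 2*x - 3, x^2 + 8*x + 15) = x + 3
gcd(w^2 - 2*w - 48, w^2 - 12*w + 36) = 1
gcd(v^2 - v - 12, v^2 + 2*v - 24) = v - 4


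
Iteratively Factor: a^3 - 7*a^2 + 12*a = (a - 4)*(a^2 - 3*a) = a*(a - 4)*(a - 3)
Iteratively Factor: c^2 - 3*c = (c - 3)*(c)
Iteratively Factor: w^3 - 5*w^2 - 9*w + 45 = (w - 3)*(w^2 - 2*w - 15) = (w - 3)*(w + 3)*(w - 5)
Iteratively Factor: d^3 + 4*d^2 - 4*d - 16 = (d + 2)*(d^2 + 2*d - 8) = (d + 2)*(d + 4)*(d - 2)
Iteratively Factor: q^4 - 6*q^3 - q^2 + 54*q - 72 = (q - 3)*(q^3 - 3*q^2 - 10*q + 24) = (q - 4)*(q - 3)*(q^2 + q - 6) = (q - 4)*(q - 3)*(q + 3)*(q - 2)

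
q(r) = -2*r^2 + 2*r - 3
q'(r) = 2 - 4*r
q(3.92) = -25.89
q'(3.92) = -13.68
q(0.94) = -2.89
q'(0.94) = -1.76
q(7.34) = -96.07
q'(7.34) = -27.36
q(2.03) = -7.18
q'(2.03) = -6.12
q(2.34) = -9.27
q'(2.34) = -7.36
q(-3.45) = -33.70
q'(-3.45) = 15.80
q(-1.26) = -8.70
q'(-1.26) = 7.04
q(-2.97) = -26.58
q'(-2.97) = 13.88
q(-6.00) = -87.00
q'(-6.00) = 26.00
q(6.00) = -63.00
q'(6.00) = -22.00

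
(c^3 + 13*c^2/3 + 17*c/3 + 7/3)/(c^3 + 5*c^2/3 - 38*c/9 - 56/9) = 3*(c^2 + 2*c + 1)/(3*c^2 - 2*c - 8)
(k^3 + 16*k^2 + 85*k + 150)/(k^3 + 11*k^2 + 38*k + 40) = (k^2 + 11*k + 30)/(k^2 + 6*k + 8)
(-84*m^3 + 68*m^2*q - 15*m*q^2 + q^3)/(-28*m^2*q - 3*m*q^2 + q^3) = (12*m^2 - 8*m*q + q^2)/(q*(4*m + q))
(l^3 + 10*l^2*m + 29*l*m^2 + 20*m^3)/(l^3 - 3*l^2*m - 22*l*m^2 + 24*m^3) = (l^2 + 6*l*m + 5*m^2)/(l^2 - 7*l*m + 6*m^2)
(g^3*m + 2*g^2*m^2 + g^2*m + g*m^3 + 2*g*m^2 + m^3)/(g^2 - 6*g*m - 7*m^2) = m*(g^2 + g*m + g + m)/(g - 7*m)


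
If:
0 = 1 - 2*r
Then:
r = 1/2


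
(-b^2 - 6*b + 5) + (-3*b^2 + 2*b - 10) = -4*b^2 - 4*b - 5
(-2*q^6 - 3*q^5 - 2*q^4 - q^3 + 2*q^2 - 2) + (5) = -2*q^6 - 3*q^5 - 2*q^4 - q^3 + 2*q^2 + 3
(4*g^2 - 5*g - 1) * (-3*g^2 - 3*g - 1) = -12*g^4 + 3*g^3 + 14*g^2 + 8*g + 1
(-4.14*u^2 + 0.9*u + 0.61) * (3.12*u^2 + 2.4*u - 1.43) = -12.9168*u^4 - 7.128*u^3 + 9.9834*u^2 + 0.177*u - 0.8723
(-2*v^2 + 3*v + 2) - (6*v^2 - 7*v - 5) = -8*v^2 + 10*v + 7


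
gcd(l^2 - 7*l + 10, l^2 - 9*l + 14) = l - 2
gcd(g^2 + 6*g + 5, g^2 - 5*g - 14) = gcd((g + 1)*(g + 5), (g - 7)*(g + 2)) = 1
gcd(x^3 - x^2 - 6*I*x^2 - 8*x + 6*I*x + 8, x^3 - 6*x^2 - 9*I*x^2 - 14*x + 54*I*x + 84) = x - 2*I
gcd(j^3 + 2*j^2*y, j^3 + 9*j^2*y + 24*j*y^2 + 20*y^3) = j + 2*y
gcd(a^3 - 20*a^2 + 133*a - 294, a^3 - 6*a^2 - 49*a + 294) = a^2 - 13*a + 42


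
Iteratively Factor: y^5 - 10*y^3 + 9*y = (y + 1)*(y^4 - y^3 - 9*y^2 + 9*y) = (y + 1)*(y + 3)*(y^3 - 4*y^2 + 3*y) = y*(y + 1)*(y + 3)*(y^2 - 4*y + 3) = y*(y - 1)*(y + 1)*(y + 3)*(y - 3)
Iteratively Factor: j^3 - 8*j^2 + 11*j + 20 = (j - 5)*(j^2 - 3*j - 4) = (j - 5)*(j + 1)*(j - 4)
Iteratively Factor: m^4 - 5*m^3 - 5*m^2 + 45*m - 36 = (m - 1)*(m^3 - 4*m^2 - 9*m + 36) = (m - 3)*(m - 1)*(m^2 - m - 12) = (m - 4)*(m - 3)*(m - 1)*(m + 3)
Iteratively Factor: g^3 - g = (g)*(g^2 - 1) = g*(g - 1)*(g + 1)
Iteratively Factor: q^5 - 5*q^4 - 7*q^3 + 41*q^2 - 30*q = (q)*(q^4 - 5*q^3 - 7*q^2 + 41*q - 30) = q*(q - 1)*(q^3 - 4*q^2 - 11*q + 30) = q*(q - 1)*(q + 3)*(q^2 - 7*q + 10) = q*(q - 2)*(q - 1)*(q + 3)*(q - 5)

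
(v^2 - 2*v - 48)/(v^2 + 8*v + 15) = (v^2 - 2*v - 48)/(v^2 + 8*v + 15)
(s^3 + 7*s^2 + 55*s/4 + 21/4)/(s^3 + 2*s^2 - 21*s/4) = (2*s^2 + 7*s + 3)/(s*(2*s - 3))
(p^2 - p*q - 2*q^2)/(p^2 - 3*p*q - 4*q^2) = (p - 2*q)/(p - 4*q)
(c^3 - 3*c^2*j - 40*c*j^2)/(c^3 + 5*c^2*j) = (c - 8*j)/c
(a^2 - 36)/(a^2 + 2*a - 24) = (a - 6)/(a - 4)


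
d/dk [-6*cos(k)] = 6*sin(k)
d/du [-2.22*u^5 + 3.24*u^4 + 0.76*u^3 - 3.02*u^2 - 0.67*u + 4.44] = -11.1*u^4 + 12.96*u^3 + 2.28*u^2 - 6.04*u - 0.67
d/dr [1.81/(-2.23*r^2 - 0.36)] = 8.0726*r/(2.23*r^2 + 0.36)^2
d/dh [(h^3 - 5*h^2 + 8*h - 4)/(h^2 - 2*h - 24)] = (h^4 - 4*h^3 - 70*h^2 + 248*h - 200)/(h^4 - 4*h^3 - 44*h^2 + 96*h + 576)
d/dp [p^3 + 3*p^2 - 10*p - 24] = 3*p^2 + 6*p - 10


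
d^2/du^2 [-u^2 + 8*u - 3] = -2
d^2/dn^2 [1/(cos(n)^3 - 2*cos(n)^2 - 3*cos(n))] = (-9*(1 - cos(2*n))^3/8 - 11*(1 - cos(2*n))^2*cos(n)/2 + 25*(1 - cos(2*n))^2/4 - 19*cos(n)/2 + 13*cos(2*n) + 3*cos(3*n)/2 - 21)/((sin(n)^2 + 2*cos(n) + 2)^3*cos(n)^3)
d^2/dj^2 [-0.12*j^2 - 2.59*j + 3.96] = -0.240000000000000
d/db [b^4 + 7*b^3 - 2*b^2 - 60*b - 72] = 4*b^3 + 21*b^2 - 4*b - 60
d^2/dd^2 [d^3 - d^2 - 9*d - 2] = 6*d - 2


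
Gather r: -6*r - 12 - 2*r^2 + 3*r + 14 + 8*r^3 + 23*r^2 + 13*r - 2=8*r^3 + 21*r^2 + 10*r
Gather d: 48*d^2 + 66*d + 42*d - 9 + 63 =48*d^2 + 108*d + 54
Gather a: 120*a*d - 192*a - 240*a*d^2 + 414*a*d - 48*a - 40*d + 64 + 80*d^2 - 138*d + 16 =a*(-240*d^2 + 534*d - 240) + 80*d^2 - 178*d + 80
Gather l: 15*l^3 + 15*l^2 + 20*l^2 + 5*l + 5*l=15*l^3 + 35*l^2 + 10*l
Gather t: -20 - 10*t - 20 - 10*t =-20*t - 40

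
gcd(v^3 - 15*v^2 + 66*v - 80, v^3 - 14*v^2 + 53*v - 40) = v^2 - 13*v + 40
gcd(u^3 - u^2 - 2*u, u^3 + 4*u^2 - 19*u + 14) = u - 2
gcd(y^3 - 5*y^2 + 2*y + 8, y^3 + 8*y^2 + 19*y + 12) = y + 1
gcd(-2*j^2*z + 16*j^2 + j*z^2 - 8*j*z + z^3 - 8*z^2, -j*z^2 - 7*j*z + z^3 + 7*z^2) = -j + z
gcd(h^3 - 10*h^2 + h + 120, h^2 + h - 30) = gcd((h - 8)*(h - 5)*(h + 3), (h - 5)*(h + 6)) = h - 5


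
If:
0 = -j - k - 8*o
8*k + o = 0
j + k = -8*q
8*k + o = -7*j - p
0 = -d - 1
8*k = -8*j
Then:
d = -1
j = 0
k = 0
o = 0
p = 0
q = 0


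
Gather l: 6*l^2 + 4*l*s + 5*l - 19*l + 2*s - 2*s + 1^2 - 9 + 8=6*l^2 + l*(4*s - 14)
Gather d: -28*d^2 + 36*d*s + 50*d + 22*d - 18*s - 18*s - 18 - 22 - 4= -28*d^2 + d*(36*s + 72) - 36*s - 44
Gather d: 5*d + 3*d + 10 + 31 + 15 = 8*d + 56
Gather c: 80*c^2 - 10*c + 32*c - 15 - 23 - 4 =80*c^2 + 22*c - 42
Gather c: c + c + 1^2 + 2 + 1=2*c + 4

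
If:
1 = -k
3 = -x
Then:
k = -1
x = -3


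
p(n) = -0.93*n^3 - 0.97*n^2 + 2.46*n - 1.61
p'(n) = -2.79*n^2 - 1.94*n + 2.46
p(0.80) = -0.74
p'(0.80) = -0.88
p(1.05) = -1.17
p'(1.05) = -2.65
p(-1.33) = -4.41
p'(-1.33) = 0.10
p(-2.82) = 4.59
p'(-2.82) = -14.26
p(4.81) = -115.71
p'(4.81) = -71.42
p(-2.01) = -2.92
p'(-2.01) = -4.91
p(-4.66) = 59.97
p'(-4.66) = -49.09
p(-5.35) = 99.88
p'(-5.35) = -67.02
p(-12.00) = 1436.23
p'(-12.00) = -376.02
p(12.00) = -1718.81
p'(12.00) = -422.58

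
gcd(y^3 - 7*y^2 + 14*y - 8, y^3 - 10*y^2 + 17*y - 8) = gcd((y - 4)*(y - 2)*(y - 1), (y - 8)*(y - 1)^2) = y - 1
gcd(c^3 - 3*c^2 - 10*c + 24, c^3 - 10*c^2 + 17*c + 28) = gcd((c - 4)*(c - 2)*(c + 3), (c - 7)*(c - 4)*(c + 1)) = c - 4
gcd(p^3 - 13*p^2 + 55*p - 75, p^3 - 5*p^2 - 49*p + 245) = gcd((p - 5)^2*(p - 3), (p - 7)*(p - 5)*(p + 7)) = p - 5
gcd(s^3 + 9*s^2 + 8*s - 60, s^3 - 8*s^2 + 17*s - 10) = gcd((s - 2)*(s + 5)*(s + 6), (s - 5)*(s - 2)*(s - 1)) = s - 2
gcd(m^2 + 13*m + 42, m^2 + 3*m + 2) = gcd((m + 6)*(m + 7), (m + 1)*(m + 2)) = 1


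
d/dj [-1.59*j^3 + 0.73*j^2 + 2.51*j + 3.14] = -4.77*j^2 + 1.46*j + 2.51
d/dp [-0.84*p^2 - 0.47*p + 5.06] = -1.68*p - 0.47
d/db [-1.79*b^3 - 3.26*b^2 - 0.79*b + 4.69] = -5.37*b^2 - 6.52*b - 0.79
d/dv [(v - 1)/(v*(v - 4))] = (-v^2 + 2*v - 4)/(v^2*(v^2 - 8*v + 16))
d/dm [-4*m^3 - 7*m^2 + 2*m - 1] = -12*m^2 - 14*m + 2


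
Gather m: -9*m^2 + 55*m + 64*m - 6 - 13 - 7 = -9*m^2 + 119*m - 26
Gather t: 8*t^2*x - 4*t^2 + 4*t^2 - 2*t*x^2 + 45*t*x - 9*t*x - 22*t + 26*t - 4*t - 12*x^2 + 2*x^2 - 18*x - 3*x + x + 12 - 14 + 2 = 8*t^2*x + t*(-2*x^2 + 36*x) - 10*x^2 - 20*x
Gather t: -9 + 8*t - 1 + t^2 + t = t^2 + 9*t - 10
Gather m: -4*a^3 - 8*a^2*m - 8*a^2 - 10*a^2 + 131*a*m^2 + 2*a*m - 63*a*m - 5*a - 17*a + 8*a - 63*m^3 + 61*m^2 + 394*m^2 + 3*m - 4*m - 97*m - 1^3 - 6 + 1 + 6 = -4*a^3 - 18*a^2 - 14*a - 63*m^3 + m^2*(131*a + 455) + m*(-8*a^2 - 61*a - 98)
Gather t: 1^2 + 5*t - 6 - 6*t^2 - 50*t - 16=-6*t^2 - 45*t - 21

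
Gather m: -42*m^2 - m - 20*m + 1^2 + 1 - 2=-42*m^2 - 21*m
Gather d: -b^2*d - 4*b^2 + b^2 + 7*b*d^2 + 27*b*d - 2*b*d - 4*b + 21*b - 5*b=-3*b^2 + 7*b*d^2 + 12*b + d*(-b^2 + 25*b)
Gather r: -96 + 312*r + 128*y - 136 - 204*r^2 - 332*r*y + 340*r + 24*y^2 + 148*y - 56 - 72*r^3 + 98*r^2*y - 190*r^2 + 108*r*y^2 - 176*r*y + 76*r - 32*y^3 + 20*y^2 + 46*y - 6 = -72*r^3 + r^2*(98*y - 394) + r*(108*y^2 - 508*y + 728) - 32*y^3 + 44*y^2 + 322*y - 294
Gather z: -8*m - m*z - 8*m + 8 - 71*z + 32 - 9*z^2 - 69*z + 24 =-16*m - 9*z^2 + z*(-m - 140) + 64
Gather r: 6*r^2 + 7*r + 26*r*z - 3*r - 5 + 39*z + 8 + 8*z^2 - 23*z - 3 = 6*r^2 + r*(26*z + 4) + 8*z^2 + 16*z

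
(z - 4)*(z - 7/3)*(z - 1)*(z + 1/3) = z^4 - 7*z^3 + 119*z^2/9 - 37*z/9 - 28/9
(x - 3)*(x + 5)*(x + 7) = x^3 + 9*x^2 - x - 105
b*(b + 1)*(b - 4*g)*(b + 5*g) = b^4 + b^3*g + b^3 - 20*b^2*g^2 + b^2*g - 20*b*g^2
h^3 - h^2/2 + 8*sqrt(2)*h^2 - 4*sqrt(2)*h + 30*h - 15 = (h - 1/2)*(h + 3*sqrt(2))*(h + 5*sqrt(2))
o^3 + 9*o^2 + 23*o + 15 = (o + 1)*(o + 3)*(o + 5)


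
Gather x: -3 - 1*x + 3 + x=0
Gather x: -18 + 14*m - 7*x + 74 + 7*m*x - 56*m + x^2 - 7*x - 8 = -42*m + x^2 + x*(7*m - 14) + 48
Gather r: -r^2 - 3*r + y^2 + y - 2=-r^2 - 3*r + y^2 + y - 2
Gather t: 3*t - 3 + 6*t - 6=9*t - 9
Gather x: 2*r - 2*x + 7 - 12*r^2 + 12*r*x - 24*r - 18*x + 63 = -12*r^2 - 22*r + x*(12*r - 20) + 70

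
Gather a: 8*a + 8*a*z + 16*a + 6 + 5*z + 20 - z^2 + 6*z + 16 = a*(8*z + 24) - z^2 + 11*z + 42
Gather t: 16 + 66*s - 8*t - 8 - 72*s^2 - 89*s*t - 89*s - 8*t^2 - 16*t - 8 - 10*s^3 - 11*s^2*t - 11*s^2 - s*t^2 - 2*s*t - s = -10*s^3 - 83*s^2 - 24*s + t^2*(-s - 8) + t*(-11*s^2 - 91*s - 24)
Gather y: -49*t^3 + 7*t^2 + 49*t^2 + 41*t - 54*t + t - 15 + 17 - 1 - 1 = -49*t^3 + 56*t^2 - 12*t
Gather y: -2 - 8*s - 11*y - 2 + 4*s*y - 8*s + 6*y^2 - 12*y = -16*s + 6*y^2 + y*(4*s - 23) - 4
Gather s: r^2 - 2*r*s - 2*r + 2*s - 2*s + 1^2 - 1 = r^2 - 2*r*s - 2*r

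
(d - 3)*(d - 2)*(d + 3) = d^3 - 2*d^2 - 9*d + 18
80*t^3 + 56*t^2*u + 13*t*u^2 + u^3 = (4*t + u)^2*(5*t + u)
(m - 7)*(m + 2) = m^2 - 5*m - 14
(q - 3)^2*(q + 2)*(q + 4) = q^4 - 19*q^2 + 6*q + 72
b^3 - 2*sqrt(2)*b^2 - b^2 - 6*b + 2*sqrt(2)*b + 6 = (b - 1)*(b - 3*sqrt(2))*(b + sqrt(2))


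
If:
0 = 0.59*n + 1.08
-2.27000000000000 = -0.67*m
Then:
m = 3.39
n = -1.83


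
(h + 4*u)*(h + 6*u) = h^2 + 10*h*u + 24*u^2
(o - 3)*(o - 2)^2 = o^3 - 7*o^2 + 16*o - 12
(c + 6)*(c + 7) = c^2 + 13*c + 42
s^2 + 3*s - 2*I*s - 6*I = (s + 3)*(s - 2*I)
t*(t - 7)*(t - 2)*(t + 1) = t^4 - 8*t^3 + 5*t^2 + 14*t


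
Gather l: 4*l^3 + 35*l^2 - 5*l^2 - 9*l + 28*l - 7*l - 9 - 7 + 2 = 4*l^3 + 30*l^2 + 12*l - 14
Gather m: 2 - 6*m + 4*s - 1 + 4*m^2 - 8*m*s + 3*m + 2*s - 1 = 4*m^2 + m*(-8*s - 3) + 6*s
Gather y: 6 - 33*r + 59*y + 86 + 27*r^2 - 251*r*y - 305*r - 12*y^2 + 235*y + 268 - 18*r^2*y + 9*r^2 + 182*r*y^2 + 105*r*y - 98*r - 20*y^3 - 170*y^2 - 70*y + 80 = 36*r^2 - 436*r - 20*y^3 + y^2*(182*r - 182) + y*(-18*r^2 - 146*r + 224) + 440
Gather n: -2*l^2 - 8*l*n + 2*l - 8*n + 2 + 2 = -2*l^2 + 2*l + n*(-8*l - 8) + 4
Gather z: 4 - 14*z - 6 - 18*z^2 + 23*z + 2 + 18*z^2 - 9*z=0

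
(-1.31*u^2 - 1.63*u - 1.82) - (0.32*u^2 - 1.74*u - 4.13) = -1.63*u^2 + 0.11*u + 2.31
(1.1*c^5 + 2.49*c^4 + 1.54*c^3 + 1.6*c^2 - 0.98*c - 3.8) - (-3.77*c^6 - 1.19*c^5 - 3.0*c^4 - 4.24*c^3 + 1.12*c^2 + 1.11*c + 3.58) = 3.77*c^6 + 2.29*c^5 + 5.49*c^4 + 5.78*c^3 + 0.48*c^2 - 2.09*c - 7.38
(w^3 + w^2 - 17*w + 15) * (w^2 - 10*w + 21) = w^5 - 9*w^4 - 6*w^3 + 206*w^2 - 507*w + 315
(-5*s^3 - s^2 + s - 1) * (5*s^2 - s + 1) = -25*s^5 + s^3 - 7*s^2 + 2*s - 1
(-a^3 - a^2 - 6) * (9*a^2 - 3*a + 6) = -9*a^5 - 6*a^4 - 3*a^3 - 60*a^2 + 18*a - 36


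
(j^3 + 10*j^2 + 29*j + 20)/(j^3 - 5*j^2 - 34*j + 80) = (j^2 + 5*j + 4)/(j^2 - 10*j + 16)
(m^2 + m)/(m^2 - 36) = m*(m + 1)/(m^2 - 36)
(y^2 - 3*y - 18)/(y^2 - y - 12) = (y - 6)/(y - 4)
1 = 1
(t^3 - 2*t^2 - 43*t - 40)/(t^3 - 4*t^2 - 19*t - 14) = (t^2 - 3*t - 40)/(t^2 - 5*t - 14)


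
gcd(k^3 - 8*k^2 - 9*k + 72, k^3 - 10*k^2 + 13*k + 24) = k^2 - 11*k + 24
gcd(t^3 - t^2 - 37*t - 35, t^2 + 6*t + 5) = t^2 + 6*t + 5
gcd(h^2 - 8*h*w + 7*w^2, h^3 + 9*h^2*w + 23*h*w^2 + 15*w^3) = 1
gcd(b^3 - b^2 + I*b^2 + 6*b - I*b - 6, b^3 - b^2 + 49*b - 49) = b - 1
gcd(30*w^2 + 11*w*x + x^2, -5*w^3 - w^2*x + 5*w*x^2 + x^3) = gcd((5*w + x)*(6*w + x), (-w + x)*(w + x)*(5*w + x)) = 5*w + x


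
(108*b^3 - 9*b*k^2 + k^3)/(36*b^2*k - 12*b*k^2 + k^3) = (3*b + k)/k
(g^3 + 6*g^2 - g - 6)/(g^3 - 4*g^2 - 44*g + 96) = (g^2 - 1)/(g^2 - 10*g + 16)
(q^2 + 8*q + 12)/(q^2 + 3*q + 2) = (q + 6)/(q + 1)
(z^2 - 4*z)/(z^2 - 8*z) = (z - 4)/(z - 8)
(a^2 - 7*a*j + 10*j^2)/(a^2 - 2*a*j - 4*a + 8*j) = (a - 5*j)/(a - 4)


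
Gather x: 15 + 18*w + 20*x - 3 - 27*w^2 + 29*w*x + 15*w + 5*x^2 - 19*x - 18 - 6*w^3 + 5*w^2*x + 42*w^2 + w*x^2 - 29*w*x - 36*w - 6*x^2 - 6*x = -6*w^3 + 15*w^2 - 3*w + x^2*(w - 1) + x*(5*w^2 - 5) - 6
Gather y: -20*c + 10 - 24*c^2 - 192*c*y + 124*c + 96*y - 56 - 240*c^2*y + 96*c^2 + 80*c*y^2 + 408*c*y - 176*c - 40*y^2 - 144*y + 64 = 72*c^2 - 72*c + y^2*(80*c - 40) + y*(-240*c^2 + 216*c - 48) + 18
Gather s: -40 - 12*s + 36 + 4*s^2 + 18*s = 4*s^2 + 6*s - 4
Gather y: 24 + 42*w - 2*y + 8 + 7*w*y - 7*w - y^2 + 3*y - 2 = 35*w - y^2 + y*(7*w + 1) + 30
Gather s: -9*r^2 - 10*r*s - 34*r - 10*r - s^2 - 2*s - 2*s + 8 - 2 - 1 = -9*r^2 - 44*r - s^2 + s*(-10*r - 4) + 5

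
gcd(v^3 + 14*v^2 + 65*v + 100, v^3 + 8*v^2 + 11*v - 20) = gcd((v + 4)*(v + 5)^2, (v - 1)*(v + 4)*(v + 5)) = v^2 + 9*v + 20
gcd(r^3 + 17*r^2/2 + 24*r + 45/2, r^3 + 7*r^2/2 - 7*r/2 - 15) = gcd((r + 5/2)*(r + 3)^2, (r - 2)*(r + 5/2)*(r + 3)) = r^2 + 11*r/2 + 15/2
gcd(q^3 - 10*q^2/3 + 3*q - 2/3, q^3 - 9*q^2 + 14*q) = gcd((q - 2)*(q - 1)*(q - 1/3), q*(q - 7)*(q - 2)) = q - 2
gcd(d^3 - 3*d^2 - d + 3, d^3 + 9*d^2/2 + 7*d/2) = d + 1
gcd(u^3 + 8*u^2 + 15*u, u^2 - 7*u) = u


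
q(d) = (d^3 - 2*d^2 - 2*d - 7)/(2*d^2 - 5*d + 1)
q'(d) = (5 - 4*d)*(d^3 - 2*d^2 - 2*d - 7)/(2*d^2 - 5*d + 1)^2 + (3*d^2 - 4*d - 2)/(2*d^2 - 5*d + 1)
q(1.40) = 5.28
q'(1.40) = 2.35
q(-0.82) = -1.13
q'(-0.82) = -0.93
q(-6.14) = -2.82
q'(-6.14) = 0.49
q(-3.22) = -1.45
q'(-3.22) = 0.43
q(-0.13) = -4.02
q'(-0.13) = -14.04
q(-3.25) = -1.46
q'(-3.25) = 0.43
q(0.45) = 9.72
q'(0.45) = -33.03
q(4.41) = 1.74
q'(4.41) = 0.94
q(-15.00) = -7.23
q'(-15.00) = 0.50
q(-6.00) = -2.75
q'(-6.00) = 0.49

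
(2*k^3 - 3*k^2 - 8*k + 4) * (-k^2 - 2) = -2*k^5 + 3*k^4 + 4*k^3 + 2*k^2 + 16*k - 8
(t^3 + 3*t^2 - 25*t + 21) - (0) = t^3 + 3*t^2 - 25*t + 21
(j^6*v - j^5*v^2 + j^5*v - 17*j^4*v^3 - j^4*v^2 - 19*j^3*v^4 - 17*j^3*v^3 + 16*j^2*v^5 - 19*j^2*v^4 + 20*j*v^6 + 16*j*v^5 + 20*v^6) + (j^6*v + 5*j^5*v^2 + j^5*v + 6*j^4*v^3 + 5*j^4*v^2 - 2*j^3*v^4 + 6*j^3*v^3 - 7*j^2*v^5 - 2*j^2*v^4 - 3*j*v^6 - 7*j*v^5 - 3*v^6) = 2*j^6*v + 4*j^5*v^2 + 2*j^5*v - 11*j^4*v^3 + 4*j^4*v^2 - 21*j^3*v^4 - 11*j^3*v^3 + 9*j^2*v^5 - 21*j^2*v^4 + 17*j*v^6 + 9*j*v^5 + 17*v^6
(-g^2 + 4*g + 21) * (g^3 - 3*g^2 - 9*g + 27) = -g^5 + 7*g^4 + 18*g^3 - 126*g^2 - 81*g + 567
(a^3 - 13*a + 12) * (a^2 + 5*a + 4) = a^5 + 5*a^4 - 9*a^3 - 53*a^2 + 8*a + 48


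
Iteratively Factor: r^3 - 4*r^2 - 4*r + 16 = (r + 2)*(r^2 - 6*r + 8) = (r - 2)*(r + 2)*(r - 4)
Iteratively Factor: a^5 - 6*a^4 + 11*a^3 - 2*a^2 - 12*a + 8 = (a - 2)*(a^4 - 4*a^3 + 3*a^2 + 4*a - 4) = (a - 2)^2*(a^3 - 2*a^2 - a + 2) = (a - 2)^2*(a + 1)*(a^2 - 3*a + 2) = (a - 2)^3*(a + 1)*(a - 1)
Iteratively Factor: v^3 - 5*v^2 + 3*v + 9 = (v + 1)*(v^2 - 6*v + 9) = (v - 3)*(v + 1)*(v - 3)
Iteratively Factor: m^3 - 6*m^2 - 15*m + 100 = (m - 5)*(m^2 - m - 20) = (m - 5)^2*(m + 4)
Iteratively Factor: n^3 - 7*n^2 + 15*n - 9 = (n - 1)*(n^2 - 6*n + 9) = (n - 3)*(n - 1)*(n - 3)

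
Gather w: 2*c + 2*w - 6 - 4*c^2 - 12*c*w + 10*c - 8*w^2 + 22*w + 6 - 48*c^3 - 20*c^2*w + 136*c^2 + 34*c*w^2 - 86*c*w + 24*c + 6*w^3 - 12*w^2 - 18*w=-48*c^3 + 132*c^2 + 36*c + 6*w^3 + w^2*(34*c - 20) + w*(-20*c^2 - 98*c + 6)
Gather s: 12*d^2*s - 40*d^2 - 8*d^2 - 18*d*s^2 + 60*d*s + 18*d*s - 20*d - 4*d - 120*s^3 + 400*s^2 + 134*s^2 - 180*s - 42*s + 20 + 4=-48*d^2 - 24*d - 120*s^3 + s^2*(534 - 18*d) + s*(12*d^2 + 78*d - 222) + 24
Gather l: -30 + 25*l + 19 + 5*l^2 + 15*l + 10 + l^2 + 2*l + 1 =6*l^2 + 42*l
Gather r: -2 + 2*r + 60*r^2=60*r^2 + 2*r - 2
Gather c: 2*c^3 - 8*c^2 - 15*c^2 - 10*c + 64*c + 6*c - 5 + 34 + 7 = 2*c^3 - 23*c^2 + 60*c + 36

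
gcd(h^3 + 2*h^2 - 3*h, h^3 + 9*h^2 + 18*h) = h^2 + 3*h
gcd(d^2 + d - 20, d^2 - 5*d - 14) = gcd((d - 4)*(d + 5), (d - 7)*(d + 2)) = 1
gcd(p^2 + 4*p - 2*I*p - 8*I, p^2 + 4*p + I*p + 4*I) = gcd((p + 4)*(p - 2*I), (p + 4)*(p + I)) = p + 4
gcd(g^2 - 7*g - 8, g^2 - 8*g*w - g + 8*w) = 1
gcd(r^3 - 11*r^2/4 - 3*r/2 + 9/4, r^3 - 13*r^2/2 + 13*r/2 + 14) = r + 1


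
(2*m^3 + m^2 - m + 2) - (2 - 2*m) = 2*m^3 + m^2 + m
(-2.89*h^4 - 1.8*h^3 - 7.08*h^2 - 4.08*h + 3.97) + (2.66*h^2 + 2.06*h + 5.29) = -2.89*h^4 - 1.8*h^3 - 4.42*h^2 - 2.02*h + 9.26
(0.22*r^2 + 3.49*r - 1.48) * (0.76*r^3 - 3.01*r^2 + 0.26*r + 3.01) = 0.1672*r^5 + 1.9902*r^4 - 11.5725*r^3 + 6.0244*r^2 + 10.1201*r - 4.4548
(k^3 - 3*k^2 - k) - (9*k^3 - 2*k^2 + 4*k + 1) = -8*k^3 - k^2 - 5*k - 1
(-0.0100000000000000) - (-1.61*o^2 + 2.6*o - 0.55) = 1.61*o^2 - 2.6*o + 0.54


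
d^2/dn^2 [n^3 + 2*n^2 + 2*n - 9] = 6*n + 4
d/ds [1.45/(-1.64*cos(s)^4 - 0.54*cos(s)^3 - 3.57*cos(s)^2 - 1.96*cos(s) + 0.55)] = -(9.512*cos(s)^3 + 2.349*cos(s)^2 + 10.353*cos(s) + 2.842)*sin(s)/(1.64*cos(s)^4 + 0.54*cos(s)^3 + 3.57*cos(s)^2 + 1.96*cos(s) - 0.55)^2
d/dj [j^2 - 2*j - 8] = 2*j - 2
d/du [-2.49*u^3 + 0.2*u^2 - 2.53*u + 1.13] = -7.47*u^2 + 0.4*u - 2.53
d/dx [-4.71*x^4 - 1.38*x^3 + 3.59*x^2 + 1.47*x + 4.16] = -18.84*x^3 - 4.14*x^2 + 7.18*x + 1.47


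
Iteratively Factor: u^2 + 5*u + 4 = (u + 4)*(u + 1)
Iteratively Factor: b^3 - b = (b - 1)*(b^2 + b) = b*(b - 1)*(b + 1)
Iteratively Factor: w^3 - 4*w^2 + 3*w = (w - 1)*(w^2 - 3*w) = (w - 3)*(w - 1)*(w)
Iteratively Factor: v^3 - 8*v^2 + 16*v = (v)*(v^2 - 8*v + 16) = v*(v - 4)*(v - 4)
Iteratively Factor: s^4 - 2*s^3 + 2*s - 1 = (s - 1)*(s^3 - s^2 - s + 1) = (s - 1)^2*(s^2 - 1) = (s - 1)^3*(s + 1)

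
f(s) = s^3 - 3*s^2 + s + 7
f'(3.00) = 10.00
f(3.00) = 10.00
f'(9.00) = 190.00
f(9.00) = 502.00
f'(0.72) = -1.76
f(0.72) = 6.54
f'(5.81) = 67.41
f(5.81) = 107.66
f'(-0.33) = 3.31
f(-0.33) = 6.31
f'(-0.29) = 2.99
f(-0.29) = 6.43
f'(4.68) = 38.63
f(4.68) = 48.48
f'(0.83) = -1.91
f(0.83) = 6.34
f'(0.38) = -0.85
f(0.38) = 7.00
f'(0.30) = -0.53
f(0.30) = 7.06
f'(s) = 3*s^2 - 6*s + 1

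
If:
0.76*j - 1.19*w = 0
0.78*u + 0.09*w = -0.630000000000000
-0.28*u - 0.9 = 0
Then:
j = 32.66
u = -3.21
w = 20.86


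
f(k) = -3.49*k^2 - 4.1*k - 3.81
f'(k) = -6.98*k - 4.1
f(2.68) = -39.86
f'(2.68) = -22.81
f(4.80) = -103.90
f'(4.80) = -37.60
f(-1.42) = -5.03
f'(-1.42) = 5.81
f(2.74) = -41.25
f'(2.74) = -23.23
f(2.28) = -31.30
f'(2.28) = -20.01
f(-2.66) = -17.60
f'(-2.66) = 14.47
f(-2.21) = -11.79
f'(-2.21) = 11.33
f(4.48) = -92.22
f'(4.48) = -35.37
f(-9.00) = -249.60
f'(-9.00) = 58.72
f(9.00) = -323.40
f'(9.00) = -66.92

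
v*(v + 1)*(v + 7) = v^3 + 8*v^2 + 7*v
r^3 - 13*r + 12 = (r - 3)*(r - 1)*(r + 4)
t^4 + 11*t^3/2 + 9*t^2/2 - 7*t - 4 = (t - 1)*(t + 1/2)*(t + 2)*(t + 4)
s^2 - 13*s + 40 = (s - 8)*(s - 5)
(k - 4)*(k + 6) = k^2 + 2*k - 24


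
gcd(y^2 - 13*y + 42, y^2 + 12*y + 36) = 1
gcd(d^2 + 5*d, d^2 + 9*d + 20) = d + 5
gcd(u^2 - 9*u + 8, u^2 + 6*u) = 1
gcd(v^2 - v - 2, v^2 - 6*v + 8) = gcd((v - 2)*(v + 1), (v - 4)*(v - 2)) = v - 2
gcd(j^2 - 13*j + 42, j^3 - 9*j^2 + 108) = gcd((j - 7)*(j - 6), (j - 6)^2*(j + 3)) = j - 6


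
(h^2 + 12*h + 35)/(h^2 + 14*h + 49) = (h + 5)/(h + 7)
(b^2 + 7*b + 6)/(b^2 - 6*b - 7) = (b + 6)/(b - 7)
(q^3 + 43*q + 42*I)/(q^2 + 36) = (q^3 + 43*q + 42*I)/(q^2 + 36)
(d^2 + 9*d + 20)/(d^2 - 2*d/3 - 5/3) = 3*(d^2 + 9*d + 20)/(3*d^2 - 2*d - 5)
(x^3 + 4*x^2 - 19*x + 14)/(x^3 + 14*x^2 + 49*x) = (x^2 - 3*x + 2)/(x*(x + 7))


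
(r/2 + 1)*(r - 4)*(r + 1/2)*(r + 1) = r^4/2 - r^3/4 - 21*r^2/4 - 13*r/2 - 2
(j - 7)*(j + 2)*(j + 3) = j^3 - 2*j^2 - 29*j - 42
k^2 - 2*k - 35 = (k - 7)*(k + 5)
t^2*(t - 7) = t^3 - 7*t^2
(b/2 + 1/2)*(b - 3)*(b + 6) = b^3/2 + 2*b^2 - 15*b/2 - 9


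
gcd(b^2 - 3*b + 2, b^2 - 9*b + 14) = b - 2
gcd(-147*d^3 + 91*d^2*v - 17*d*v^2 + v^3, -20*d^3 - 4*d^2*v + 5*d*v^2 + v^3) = 1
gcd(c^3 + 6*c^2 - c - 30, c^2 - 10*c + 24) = 1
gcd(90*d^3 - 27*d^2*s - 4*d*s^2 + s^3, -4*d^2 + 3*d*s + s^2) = 1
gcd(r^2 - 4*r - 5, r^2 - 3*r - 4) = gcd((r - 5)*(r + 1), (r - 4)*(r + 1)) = r + 1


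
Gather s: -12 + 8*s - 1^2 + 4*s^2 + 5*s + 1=4*s^2 + 13*s - 12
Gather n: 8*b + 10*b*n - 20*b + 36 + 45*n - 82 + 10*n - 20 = -12*b + n*(10*b + 55) - 66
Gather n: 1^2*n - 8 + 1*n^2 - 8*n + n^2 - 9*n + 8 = 2*n^2 - 16*n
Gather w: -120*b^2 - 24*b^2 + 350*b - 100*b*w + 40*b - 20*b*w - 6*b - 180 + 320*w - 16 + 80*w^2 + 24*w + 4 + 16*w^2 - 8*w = -144*b^2 + 384*b + 96*w^2 + w*(336 - 120*b) - 192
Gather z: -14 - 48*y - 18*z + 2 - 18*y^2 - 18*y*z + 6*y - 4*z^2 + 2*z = -18*y^2 - 42*y - 4*z^2 + z*(-18*y - 16) - 12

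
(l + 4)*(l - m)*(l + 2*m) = l^3 + l^2*m + 4*l^2 - 2*l*m^2 + 4*l*m - 8*m^2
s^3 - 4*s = s*(s - 2)*(s + 2)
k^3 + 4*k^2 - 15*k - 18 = (k - 3)*(k + 1)*(k + 6)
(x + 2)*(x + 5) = x^2 + 7*x + 10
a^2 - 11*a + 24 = (a - 8)*(a - 3)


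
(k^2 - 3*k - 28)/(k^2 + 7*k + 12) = (k - 7)/(k + 3)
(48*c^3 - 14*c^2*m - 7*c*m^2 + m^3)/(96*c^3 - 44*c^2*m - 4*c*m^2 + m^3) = (3*c + m)/(6*c + m)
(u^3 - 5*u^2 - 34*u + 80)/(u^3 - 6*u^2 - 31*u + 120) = (u - 2)/(u - 3)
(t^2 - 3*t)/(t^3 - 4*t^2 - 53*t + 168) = t/(t^2 - t - 56)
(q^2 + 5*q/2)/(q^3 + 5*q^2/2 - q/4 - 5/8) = 4*q/(4*q^2 - 1)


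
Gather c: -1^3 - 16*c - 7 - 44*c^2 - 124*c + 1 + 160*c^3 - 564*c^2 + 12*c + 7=160*c^3 - 608*c^2 - 128*c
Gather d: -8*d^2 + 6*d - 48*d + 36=-8*d^2 - 42*d + 36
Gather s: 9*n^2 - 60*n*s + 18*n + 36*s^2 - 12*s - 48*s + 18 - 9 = 9*n^2 + 18*n + 36*s^2 + s*(-60*n - 60) + 9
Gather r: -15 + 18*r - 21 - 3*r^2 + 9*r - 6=-3*r^2 + 27*r - 42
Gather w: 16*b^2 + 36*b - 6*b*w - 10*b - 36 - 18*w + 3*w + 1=16*b^2 + 26*b + w*(-6*b - 15) - 35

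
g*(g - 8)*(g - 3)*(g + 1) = g^4 - 10*g^3 + 13*g^2 + 24*g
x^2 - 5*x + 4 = (x - 4)*(x - 1)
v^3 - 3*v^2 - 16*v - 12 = (v - 6)*(v + 1)*(v + 2)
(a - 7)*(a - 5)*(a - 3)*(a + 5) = a^4 - 10*a^3 - 4*a^2 + 250*a - 525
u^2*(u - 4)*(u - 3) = u^4 - 7*u^3 + 12*u^2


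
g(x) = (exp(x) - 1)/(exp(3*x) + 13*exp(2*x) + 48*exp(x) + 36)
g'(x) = (exp(x) - 1)*(-3*exp(3*x) - 26*exp(2*x) - 48*exp(x))/(exp(3*x) + 13*exp(2*x) + 48*exp(x) + 36)^2 + exp(x)/(exp(3*x) + 13*exp(2*x) + 48*exp(x) + 36)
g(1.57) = 0.01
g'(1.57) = -0.00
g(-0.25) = -0.00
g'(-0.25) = 0.01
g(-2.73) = -0.02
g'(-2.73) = 0.00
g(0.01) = 0.00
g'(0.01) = 0.01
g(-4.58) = -0.03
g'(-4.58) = 0.00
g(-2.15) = -0.02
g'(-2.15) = 0.01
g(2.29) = 0.00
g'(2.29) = -0.00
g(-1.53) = -0.02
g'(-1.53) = 0.01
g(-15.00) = -0.03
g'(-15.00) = 0.00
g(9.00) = 0.00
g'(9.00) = 0.00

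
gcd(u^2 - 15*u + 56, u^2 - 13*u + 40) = u - 8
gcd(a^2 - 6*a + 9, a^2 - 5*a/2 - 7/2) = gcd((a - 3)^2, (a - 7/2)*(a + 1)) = 1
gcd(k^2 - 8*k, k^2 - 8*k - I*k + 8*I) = k - 8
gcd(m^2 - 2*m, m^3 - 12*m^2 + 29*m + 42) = 1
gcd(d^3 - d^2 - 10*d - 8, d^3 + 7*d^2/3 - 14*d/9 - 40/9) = d + 2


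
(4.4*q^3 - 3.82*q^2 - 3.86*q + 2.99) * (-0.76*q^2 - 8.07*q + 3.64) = -3.344*q^5 - 32.6048*q^4 + 49.777*q^3 + 14.973*q^2 - 38.1797*q + 10.8836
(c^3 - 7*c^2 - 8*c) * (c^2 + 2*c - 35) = c^5 - 5*c^4 - 57*c^3 + 229*c^2 + 280*c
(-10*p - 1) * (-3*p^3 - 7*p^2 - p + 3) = 30*p^4 + 73*p^3 + 17*p^2 - 29*p - 3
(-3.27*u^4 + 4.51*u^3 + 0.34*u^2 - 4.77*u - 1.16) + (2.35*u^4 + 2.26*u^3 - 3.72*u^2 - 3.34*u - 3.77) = -0.92*u^4 + 6.77*u^3 - 3.38*u^2 - 8.11*u - 4.93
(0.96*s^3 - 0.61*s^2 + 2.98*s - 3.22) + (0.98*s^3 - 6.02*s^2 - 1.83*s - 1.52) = 1.94*s^3 - 6.63*s^2 + 1.15*s - 4.74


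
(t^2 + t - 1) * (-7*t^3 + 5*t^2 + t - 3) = -7*t^5 - 2*t^4 + 13*t^3 - 7*t^2 - 4*t + 3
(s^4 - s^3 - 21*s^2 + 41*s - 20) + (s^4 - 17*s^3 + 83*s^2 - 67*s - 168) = 2*s^4 - 18*s^3 + 62*s^2 - 26*s - 188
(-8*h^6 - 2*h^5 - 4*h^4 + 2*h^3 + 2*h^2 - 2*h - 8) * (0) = 0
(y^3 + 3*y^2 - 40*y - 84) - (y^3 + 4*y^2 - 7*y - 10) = -y^2 - 33*y - 74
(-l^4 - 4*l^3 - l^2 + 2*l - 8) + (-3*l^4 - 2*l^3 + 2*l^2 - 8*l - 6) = -4*l^4 - 6*l^3 + l^2 - 6*l - 14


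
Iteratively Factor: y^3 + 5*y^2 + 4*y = (y + 1)*(y^2 + 4*y) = (y + 1)*(y + 4)*(y)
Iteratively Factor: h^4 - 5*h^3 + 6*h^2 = (h)*(h^3 - 5*h^2 + 6*h) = h^2*(h^2 - 5*h + 6) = h^2*(h - 3)*(h - 2)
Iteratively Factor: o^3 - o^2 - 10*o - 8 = (o + 2)*(o^2 - 3*o - 4) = (o - 4)*(o + 2)*(o + 1)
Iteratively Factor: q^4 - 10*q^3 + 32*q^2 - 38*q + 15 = (q - 3)*(q^3 - 7*q^2 + 11*q - 5) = (q - 5)*(q - 3)*(q^2 - 2*q + 1) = (q - 5)*(q - 3)*(q - 1)*(q - 1)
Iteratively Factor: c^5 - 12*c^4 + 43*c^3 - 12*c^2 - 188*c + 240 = (c - 2)*(c^4 - 10*c^3 + 23*c^2 + 34*c - 120) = (c - 4)*(c - 2)*(c^3 - 6*c^2 - c + 30) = (c - 4)*(c - 3)*(c - 2)*(c^2 - 3*c - 10) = (c - 4)*(c - 3)*(c - 2)*(c + 2)*(c - 5)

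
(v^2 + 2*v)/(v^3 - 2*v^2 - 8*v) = 1/(v - 4)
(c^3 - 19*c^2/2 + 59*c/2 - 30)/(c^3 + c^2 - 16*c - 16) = (2*c^2 - 11*c + 15)/(2*(c^2 + 5*c + 4))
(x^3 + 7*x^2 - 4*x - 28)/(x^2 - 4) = x + 7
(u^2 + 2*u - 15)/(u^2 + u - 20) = (u - 3)/(u - 4)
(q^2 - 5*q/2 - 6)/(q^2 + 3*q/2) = (q - 4)/q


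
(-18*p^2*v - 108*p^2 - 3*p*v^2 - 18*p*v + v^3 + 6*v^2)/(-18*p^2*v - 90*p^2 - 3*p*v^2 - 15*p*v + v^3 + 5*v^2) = (v + 6)/(v + 5)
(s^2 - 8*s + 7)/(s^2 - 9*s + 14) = (s - 1)/(s - 2)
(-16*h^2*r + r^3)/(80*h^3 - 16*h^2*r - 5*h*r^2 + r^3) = r/(-5*h + r)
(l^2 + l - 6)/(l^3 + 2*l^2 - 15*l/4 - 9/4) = 4*(l - 2)/(4*l^2 - 4*l - 3)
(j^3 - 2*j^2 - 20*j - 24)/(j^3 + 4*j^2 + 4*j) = (j - 6)/j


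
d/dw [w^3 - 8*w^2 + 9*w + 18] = 3*w^2 - 16*w + 9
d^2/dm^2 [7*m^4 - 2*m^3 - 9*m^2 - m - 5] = 84*m^2 - 12*m - 18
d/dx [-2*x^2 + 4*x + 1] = 4 - 4*x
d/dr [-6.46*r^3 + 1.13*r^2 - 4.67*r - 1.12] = -19.38*r^2 + 2.26*r - 4.67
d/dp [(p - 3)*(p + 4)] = 2*p + 1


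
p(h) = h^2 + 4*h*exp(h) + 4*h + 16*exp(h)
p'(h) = 4*h*exp(h) + 2*h + 20*exp(h) + 4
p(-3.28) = -2.25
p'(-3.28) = -2.30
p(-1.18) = 0.14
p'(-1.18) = 6.34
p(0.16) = 20.19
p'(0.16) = 28.54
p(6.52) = 28623.17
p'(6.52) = 31285.93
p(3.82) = 1456.37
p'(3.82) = 1620.56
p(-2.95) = -2.88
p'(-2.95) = -1.47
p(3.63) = 1178.69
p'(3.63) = 1313.11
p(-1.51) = -1.56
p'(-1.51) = 4.06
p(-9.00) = 45.00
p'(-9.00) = -14.00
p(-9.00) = 45.00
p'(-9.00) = -14.00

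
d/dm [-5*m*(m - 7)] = 35 - 10*m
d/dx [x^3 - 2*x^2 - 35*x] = 3*x^2 - 4*x - 35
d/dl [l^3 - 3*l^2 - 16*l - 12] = 3*l^2 - 6*l - 16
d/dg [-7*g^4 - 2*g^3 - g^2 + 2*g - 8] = -28*g^3 - 6*g^2 - 2*g + 2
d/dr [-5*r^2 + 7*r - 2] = 7 - 10*r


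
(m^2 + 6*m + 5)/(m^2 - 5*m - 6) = (m + 5)/(m - 6)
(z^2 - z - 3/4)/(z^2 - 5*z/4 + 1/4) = (4*z^2 - 4*z - 3)/(4*z^2 - 5*z + 1)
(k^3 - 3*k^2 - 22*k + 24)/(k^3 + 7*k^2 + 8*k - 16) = (k - 6)/(k + 4)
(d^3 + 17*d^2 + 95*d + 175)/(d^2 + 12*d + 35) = d + 5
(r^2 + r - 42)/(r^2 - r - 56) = (r - 6)/(r - 8)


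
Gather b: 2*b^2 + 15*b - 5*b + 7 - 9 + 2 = 2*b^2 + 10*b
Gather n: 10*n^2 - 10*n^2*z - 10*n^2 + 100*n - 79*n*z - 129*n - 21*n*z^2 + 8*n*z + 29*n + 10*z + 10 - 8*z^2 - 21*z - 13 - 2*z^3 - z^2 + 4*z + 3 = -10*n^2*z + n*(-21*z^2 - 71*z) - 2*z^3 - 9*z^2 - 7*z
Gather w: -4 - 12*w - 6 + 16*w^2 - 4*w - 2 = 16*w^2 - 16*w - 12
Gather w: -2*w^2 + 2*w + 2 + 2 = -2*w^2 + 2*w + 4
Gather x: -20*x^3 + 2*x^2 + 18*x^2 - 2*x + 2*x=-20*x^3 + 20*x^2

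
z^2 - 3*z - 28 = (z - 7)*(z + 4)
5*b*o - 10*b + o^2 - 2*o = (5*b + o)*(o - 2)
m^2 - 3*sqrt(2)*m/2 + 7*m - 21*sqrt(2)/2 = (m + 7)*(m - 3*sqrt(2)/2)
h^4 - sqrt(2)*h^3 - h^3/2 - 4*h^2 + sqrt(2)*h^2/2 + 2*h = h*(h - 1/2)*(h - 2*sqrt(2))*(h + sqrt(2))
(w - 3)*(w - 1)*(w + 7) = w^3 + 3*w^2 - 25*w + 21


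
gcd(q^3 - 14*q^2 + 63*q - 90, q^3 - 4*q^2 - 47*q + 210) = q^2 - 11*q + 30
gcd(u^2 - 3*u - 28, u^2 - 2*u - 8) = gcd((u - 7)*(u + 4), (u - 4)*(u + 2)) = 1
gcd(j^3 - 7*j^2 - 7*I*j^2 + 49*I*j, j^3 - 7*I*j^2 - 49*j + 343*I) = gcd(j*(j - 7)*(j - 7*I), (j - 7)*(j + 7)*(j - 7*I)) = j^2 + j*(-7 - 7*I) + 49*I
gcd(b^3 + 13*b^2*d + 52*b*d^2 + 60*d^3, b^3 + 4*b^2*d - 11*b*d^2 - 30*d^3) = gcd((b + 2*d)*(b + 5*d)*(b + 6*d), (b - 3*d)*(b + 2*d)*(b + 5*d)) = b^2 + 7*b*d + 10*d^2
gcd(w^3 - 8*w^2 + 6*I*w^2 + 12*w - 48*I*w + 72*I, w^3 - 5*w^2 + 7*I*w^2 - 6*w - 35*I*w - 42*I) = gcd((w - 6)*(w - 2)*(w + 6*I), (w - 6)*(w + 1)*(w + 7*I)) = w - 6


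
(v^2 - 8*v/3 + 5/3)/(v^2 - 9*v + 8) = (v - 5/3)/(v - 8)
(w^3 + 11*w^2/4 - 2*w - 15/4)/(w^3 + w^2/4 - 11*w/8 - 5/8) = 2*(w + 3)/(2*w + 1)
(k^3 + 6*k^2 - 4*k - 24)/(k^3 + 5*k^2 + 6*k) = (k^2 + 4*k - 12)/(k*(k + 3))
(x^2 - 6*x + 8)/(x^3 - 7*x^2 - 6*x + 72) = (x - 2)/(x^2 - 3*x - 18)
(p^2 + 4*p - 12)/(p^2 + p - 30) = (p - 2)/(p - 5)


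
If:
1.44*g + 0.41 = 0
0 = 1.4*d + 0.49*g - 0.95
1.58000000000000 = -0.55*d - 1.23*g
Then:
No Solution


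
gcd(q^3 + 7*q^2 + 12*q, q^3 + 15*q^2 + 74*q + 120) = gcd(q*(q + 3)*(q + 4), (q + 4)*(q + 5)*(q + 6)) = q + 4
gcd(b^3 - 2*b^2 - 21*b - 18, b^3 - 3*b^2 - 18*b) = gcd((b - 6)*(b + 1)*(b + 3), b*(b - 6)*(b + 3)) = b^2 - 3*b - 18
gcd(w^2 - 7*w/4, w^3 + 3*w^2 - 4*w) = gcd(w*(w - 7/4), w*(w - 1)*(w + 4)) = w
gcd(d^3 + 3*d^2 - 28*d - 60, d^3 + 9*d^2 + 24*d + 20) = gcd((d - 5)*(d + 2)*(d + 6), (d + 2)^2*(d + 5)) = d + 2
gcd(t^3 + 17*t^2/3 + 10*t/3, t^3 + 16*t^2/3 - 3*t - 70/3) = t + 5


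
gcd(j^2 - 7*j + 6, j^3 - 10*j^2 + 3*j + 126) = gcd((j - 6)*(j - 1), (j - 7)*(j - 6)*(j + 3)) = j - 6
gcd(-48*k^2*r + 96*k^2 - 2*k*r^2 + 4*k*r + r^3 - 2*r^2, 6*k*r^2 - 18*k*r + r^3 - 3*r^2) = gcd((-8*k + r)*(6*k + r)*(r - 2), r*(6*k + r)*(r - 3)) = 6*k + r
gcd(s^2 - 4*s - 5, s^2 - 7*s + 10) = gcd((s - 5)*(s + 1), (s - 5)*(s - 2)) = s - 5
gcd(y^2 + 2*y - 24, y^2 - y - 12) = y - 4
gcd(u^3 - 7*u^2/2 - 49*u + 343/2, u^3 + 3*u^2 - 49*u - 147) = u^2 - 49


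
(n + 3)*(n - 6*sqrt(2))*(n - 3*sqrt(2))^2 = n^4 - 12*sqrt(2)*n^3 + 3*n^3 - 36*sqrt(2)*n^2 + 90*n^2 - 108*sqrt(2)*n + 270*n - 324*sqrt(2)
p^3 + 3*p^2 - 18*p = p*(p - 3)*(p + 6)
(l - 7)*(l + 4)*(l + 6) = l^3 + 3*l^2 - 46*l - 168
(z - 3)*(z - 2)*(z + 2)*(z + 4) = z^4 + z^3 - 16*z^2 - 4*z + 48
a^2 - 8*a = a*(a - 8)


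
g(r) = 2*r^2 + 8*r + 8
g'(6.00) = 32.00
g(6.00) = 128.00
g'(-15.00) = -52.00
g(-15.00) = 338.00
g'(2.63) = 18.52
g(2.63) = 42.87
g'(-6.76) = -19.04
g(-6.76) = 45.32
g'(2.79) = 19.16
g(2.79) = 45.89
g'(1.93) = 15.72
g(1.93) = 30.89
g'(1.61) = 14.44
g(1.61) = 26.06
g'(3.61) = 22.44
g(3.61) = 62.94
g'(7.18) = 36.72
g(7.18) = 168.54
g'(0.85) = 11.40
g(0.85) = 16.24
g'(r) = 4*r + 8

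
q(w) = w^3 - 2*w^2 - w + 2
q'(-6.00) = 131.00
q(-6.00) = -280.00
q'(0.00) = -1.00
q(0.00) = 2.00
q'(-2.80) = 33.72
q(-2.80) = -32.83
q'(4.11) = 33.24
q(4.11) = 33.53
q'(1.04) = -1.92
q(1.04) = -0.08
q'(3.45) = 20.91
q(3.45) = 15.81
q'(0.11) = -1.40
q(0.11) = 1.87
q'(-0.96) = 5.60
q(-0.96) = 0.23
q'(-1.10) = 7.03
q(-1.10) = -0.65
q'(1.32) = -1.05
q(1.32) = -0.50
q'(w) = 3*w^2 - 4*w - 1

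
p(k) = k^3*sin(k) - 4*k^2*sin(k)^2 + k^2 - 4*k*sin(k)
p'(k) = k^3*cos(k) - 8*k^2*sin(k)*cos(k) + 3*k^2*sin(k) - 8*k*sin(k)^2 - 4*k*cos(k) + 2*k - 4*sin(k)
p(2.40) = -1.90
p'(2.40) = 24.85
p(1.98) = -9.42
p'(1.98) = 9.26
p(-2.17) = -6.87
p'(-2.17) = -17.54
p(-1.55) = -9.68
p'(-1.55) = 6.54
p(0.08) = -0.02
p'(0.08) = -0.48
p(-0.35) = -0.40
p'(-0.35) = 2.47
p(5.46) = -137.66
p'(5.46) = 139.50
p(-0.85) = -3.00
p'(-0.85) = 8.22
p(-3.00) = 10.40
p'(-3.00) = -3.98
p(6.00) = -28.89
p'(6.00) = 240.81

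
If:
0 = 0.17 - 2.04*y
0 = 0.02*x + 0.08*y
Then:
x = -0.33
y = 0.08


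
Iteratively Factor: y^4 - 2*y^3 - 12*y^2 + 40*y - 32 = (y - 2)*(y^3 - 12*y + 16) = (y - 2)^2*(y^2 + 2*y - 8) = (y - 2)^2*(y + 4)*(y - 2)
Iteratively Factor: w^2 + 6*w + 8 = (w + 4)*(w + 2)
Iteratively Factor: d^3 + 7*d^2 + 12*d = (d)*(d^2 + 7*d + 12) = d*(d + 4)*(d + 3)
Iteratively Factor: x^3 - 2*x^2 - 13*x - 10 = (x - 5)*(x^2 + 3*x + 2) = (x - 5)*(x + 1)*(x + 2)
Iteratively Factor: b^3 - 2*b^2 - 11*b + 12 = (b - 1)*(b^2 - b - 12) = (b - 4)*(b - 1)*(b + 3)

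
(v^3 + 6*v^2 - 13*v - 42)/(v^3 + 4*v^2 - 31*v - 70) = (v - 3)/(v - 5)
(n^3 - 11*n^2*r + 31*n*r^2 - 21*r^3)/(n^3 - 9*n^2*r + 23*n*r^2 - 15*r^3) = (-n + 7*r)/(-n + 5*r)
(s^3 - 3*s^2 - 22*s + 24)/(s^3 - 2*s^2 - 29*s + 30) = (s + 4)/(s + 5)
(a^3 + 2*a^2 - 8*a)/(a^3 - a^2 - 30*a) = (-a^2 - 2*a + 8)/(-a^2 + a + 30)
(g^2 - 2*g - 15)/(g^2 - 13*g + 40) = (g + 3)/(g - 8)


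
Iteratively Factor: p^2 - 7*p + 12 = (p - 4)*(p - 3)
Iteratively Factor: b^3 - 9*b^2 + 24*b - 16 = (b - 1)*(b^2 - 8*b + 16) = (b - 4)*(b - 1)*(b - 4)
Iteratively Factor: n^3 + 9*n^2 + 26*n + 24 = (n + 3)*(n^2 + 6*n + 8) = (n + 3)*(n + 4)*(n + 2)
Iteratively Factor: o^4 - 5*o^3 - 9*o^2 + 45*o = (o + 3)*(o^3 - 8*o^2 + 15*o) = (o - 5)*(o + 3)*(o^2 - 3*o) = o*(o - 5)*(o + 3)*(o - 3)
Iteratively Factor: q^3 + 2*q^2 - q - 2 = (q + 2)*(q^2 - 1) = (q + 1)*(q + 2)*(q - 1)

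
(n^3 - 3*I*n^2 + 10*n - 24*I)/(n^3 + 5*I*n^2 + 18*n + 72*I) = (n - 2*I)/(n + 6*I)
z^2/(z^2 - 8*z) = z/(z - 8)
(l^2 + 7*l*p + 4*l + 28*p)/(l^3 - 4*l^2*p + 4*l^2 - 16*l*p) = (-l - 7*p)/(l*(-l + 4*p))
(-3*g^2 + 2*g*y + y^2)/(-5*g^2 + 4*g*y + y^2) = (3*g + y)/(5*g + y)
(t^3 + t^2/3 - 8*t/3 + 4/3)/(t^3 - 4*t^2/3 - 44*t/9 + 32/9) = 3*(t - 1)/(3*t - 8)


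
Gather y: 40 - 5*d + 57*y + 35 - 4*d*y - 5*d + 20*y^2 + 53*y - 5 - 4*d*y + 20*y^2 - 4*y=-10*d + 40*y^2 + y*(106 - 8*d) + 70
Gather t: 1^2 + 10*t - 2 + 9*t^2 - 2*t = 9*t^2 + 8*t - 1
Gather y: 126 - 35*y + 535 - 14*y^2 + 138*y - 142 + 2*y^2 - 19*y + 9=-12*y^2 + 84*y + 528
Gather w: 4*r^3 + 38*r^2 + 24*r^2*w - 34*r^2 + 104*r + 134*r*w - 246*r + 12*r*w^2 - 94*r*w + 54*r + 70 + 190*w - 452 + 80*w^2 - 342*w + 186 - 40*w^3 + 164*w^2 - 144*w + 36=4*r^3 + 4*r^2 - 88*r - 40*w^3 + w^2*(12*r + 244) + w*(24*r^2 + 40*r - 296) - 160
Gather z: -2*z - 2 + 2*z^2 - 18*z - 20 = 2*z^2 - 20*z - 22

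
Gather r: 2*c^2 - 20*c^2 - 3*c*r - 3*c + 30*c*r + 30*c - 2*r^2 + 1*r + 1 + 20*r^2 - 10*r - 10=-18*c^2 + 27*c + 18*r^2 + r*(27*c - 9) - 9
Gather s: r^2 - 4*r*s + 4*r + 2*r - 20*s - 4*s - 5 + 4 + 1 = r^2 + 6*r + s*(-4*r - 24)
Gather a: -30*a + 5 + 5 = 10 - 30*a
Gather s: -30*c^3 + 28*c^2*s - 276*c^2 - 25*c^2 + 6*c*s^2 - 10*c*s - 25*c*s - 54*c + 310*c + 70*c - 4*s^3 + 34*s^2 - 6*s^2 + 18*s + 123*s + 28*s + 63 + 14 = -30*c^3 - 301*c^2 + 326*c - 4*s^3 + s^2*(6*c + 28) + s*(28*c^2 - 35*c + 169) + 77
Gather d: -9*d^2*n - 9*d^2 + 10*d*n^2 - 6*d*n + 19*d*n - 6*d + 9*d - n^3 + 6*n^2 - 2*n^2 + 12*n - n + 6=d^2*(-9*n - 9) + d*(10*n^2 + 13*n + 3) - n^3 + 4*n^2 + 11*n + 6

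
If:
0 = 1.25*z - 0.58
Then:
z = 0.46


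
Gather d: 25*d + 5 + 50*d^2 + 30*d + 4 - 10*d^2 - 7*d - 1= 40*d^2 + 48*d + 8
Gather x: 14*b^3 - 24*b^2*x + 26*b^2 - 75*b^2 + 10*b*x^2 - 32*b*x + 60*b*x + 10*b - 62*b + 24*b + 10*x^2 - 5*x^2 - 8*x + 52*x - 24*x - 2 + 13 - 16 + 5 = 14*b^3 - 49*b^2 - 28*b + x^2*(10*b + 5) + x*(-24*b^2 + 28*b + 20)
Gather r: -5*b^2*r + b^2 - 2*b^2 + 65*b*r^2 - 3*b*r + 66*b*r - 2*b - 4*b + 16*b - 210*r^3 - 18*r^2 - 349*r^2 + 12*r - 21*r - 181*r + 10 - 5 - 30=-b^2 + 10*b - 210*r^3 + r^2*(65*b - 367) + r*(-5*b^2 + 63*b - 190) - 25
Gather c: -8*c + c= -7*c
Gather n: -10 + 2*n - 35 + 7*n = 9*n - 45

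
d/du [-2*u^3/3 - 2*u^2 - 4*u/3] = -2*u^2 - 4*u - 4/3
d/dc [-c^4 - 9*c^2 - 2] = -4*c^3 - 18*c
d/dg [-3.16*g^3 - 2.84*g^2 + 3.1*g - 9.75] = -9.48*g^2 - 5.68*g + 3.1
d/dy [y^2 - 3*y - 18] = 2*y - 3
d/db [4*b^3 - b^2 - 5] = 2*b*(6*b - 1)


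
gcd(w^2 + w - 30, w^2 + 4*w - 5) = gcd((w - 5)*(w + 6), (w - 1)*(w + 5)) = 1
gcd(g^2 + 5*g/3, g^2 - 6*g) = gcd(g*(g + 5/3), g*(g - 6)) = g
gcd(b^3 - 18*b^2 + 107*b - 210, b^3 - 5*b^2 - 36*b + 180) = b^2 - 11*b + 30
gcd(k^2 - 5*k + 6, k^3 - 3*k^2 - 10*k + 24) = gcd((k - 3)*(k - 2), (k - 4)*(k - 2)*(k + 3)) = k - 2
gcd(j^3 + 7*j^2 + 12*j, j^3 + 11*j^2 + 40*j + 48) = j^2 + 7*j + 12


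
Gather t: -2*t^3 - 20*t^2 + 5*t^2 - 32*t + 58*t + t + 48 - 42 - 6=-2*t^3 - 15*t^2 + 27*t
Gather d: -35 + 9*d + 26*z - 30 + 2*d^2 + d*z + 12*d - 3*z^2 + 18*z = 2*d^2 + d*(z + 21) - 3*z^2 + 44*z - 65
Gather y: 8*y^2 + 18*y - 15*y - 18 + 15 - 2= 8*y^2 + 3*y - 5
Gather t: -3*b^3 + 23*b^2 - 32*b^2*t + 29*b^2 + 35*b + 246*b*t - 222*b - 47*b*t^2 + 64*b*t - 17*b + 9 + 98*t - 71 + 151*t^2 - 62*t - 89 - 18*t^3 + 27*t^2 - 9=-3*b^3 + 52*b^2 - 204*b - 18*t^3 + t^2*(178 - 47*b) + t*(-32*b^2 + 310*b + 36) - 160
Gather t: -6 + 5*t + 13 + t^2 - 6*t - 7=t^2 - t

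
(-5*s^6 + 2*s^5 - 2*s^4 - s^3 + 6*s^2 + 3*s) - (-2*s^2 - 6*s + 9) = -5*s^6 + 2*s^5 - 2*s^4 - s^3 + 8*s^2 + 9*s - 9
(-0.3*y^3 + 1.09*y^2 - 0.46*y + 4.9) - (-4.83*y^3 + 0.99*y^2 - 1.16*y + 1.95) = 4.53*y^3 + 0.1*y^2 + 0.7*y + 2.95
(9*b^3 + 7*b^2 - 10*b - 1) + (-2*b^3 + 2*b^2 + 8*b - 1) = 7*b^3 + 9*b^2 - 2*b - 2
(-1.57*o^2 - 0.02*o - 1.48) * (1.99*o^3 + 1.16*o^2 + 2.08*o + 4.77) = -3.1243*o^5 - 1.861*o^4 - 6.234*o^3 - 9.2473*o^2 - 3.1738*o - 7.0596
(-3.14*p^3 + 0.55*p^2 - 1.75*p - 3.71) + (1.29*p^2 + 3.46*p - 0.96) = -3.14*p^3 + 1.84*p^2 + 1.71*p - 4.67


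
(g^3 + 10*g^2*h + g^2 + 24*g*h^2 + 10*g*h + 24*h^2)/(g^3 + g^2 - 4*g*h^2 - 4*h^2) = (g^2 + 10*g*h + 24*h^2)/(g^2 - 4*h^2)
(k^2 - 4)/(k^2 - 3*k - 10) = (k - 2)/(k - 5)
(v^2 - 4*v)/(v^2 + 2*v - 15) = v*(v - 4)/(v^2 + 2*v - 15)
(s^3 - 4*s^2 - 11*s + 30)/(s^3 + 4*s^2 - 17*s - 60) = (s^2 - 7*s + 10)/(s^2 + s - 20)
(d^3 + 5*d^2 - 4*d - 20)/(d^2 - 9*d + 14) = (d^2 + 7*d + 10)/(d - 7)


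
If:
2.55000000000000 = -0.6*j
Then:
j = -4.25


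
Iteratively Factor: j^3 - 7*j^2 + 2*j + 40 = (j + 2)*(j^2 - 9*j + 20) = (j - 5)*(j + 2)*(j - 4)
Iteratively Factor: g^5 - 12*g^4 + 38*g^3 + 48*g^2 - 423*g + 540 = (g - 4)*(g^4 - 8*g^3 + 6*g^2 + 72*g - 135) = (g - 4)*(g + 3)*(g^3 - 11*g^2 + 39*g - 45) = (g - 5)*(g - 4)*(g + 3)*(g^2 - 6*g + 9) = (g - 5)*(g - 4)*(g - 3)*(g + 3)*(g - 3)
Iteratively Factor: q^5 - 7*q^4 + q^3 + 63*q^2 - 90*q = (q + 3)*(q^4 - 10*q^3 + 31*q^2 - 30*q) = q*(q + 3)*(q^3 - 10*q^2 + 31*q - 30) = q*(q - 5)*(q + 3)*(q^2 - 5*q + 6) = q*(q - 5)*(q - 3)*(q + 3)*(q - 2)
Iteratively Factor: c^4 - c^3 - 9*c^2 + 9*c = (c + 3)*(c^3 - 4*c^2 + 3*c) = (c - 1)*(c + 3)*(c^2 - 3*c) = c*(c - 1)*(c + 3)*(c - 3)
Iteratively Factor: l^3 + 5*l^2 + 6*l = (l + 2)*(l^2 + 3*l) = (l + 2)*(l + 3)*(l)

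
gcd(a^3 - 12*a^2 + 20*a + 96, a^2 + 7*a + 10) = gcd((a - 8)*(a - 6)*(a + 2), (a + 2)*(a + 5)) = a + 2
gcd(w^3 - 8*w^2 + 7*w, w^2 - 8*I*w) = w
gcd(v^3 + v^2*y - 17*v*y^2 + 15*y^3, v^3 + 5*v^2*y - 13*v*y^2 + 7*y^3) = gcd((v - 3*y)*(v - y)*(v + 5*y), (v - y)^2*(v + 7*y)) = -v + y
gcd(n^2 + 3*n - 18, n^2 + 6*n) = n + 6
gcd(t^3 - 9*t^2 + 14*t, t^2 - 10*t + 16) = t - 2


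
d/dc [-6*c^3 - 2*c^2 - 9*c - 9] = -18*c^2 - 4*c - 9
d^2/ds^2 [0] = 0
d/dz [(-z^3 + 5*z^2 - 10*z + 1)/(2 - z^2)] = (z^4 - 16*z^2 + 22*z - 20)/(z^4 - 4*z^2 + 4)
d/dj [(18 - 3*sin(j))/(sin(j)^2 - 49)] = 3*(sin(j)^2 - 12*sin(j) + 49)*cos(j)/(sin(j)^2 - 49)^2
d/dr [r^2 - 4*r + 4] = 2*r - 4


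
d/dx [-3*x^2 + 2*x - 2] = 2 - 6*x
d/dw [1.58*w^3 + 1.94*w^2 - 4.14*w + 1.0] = 4.74*w^2 + 3.88*w - 4.14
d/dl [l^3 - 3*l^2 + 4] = 3*l*(l - 2)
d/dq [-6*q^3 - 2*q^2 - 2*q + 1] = -18*q^2 - 4*q - 2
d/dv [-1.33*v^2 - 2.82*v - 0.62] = -2.66*v - 2.82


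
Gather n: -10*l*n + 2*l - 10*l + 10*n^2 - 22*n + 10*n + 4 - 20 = -8*l + 10*n^2 + n*(-10*l - 12) - 16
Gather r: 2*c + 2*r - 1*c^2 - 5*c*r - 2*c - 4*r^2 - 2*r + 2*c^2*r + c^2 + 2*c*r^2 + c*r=r^2*(2*c - 4) + r*(2*c^2 - 4*c)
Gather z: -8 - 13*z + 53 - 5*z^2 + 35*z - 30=-5*z^2 + 22*z + 15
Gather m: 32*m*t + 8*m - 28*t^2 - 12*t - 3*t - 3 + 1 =m*(32*t + 8) - 28*t^2 - 15*t - 2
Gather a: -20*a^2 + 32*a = -20*a^2 + 32*a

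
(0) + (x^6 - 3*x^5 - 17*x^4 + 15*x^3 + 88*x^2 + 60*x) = x^6 - 3*x^5 - 17*x^4 + 15*x^3 + 88*x^2 + 60*x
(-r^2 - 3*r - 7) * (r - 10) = -r^3 + 7*r^2 + 23*r + 70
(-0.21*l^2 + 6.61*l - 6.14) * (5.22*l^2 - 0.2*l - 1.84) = -1.0962*l^4 + 34.5462*l^3 - 32.9864*l^2 - 10.9344*l + 11.2976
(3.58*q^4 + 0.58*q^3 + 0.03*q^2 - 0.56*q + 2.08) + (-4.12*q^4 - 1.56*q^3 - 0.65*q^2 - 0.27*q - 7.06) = -0.54*q^4 - 0.98*q^3 - 0.62*q^2 - 0.83*q - 4.98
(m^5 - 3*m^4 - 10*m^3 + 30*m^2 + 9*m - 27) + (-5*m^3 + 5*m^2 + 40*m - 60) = m^5 - 3*m^4 - 15*m^3 + 35*m^2 + 49*m - 87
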